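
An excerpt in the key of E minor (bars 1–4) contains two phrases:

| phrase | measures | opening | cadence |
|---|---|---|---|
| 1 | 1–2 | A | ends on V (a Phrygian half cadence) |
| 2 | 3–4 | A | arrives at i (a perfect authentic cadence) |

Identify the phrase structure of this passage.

parallel period

Phrase 1 ends with a Phrygian half cadence (weaker) and phrase 2 with a perfect authentic cadence (stronger): antecedent + consequent = a period.
The two phrases open with the same material (A / A), so the period is parallel.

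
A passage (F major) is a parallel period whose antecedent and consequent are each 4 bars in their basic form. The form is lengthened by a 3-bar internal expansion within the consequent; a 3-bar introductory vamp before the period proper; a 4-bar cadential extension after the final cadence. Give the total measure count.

Basic parallel period: 4 + 4 = 8 bars.
8 (basic form) + 3 (internal expansion) + 3 (introduction) + 4 (cadential extension) = 18.

18 measures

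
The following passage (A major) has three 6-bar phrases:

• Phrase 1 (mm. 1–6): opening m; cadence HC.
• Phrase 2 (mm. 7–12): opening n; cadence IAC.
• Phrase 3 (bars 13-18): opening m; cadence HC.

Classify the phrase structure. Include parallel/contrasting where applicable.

The final phrase closes with a half cadence, which is not stronger than the preceding imperfect authentic cadence; the 3 phrases lack an overall antecedent–consequent design and so form a phrase group.

phrase group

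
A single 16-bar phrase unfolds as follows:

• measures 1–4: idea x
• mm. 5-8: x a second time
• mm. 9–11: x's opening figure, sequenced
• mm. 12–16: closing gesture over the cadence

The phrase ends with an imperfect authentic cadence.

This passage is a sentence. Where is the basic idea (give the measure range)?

measures 1–4

The presentation of a sentence is the basic idea (bars 1–4) plus its repetition (mm. 5-8); the basic idea is therefore bars 1–4.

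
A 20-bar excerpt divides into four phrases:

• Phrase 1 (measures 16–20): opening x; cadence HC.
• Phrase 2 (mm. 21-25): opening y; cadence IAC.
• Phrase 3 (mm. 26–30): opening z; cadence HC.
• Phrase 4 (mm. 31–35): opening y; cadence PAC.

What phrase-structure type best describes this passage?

contrasting double period

Four phrases in two halves: the first half (mm. 16–25) ends with an imperfect authentic cadence, the second (bars 26-35) with a perfect authentic cadence — a large antecedent–consequent pair, i.e. a double period.
Phrase 3 begins with different material from phrase 1, making it contrasting.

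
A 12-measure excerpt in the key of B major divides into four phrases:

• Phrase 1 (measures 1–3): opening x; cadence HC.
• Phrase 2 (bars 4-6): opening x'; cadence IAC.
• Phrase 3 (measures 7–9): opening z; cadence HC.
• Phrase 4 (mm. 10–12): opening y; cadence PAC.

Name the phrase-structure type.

Four phrases in two halves: the first half (bars 1–6) ends with an imperfect authentic cadence, the second (measures 7–12) with a perfect authentic cadence — a large antecedent–consequent pair, i.e. a double period.
Phrase 3 begins with different material from phrase 1, making it contrasting.

contrasting double period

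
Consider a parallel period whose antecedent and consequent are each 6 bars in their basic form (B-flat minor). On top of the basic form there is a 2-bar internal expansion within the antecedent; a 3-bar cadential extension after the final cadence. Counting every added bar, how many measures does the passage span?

17 measures

Basic parallel period: 6 + 6 = 12 bars.
12 (basic form) + 2 (internal expansion) + 3 (cadential extension) = 17.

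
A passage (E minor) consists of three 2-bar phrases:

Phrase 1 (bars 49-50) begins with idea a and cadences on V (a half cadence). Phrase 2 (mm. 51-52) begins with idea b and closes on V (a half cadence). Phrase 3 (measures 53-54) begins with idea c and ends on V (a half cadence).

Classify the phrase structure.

phrase group

The final phrase closes with a half cadence, which is not stronger than the preceding half cadence; the 3 phrases lack an overall antecedent–consequent design and so form a phrase group.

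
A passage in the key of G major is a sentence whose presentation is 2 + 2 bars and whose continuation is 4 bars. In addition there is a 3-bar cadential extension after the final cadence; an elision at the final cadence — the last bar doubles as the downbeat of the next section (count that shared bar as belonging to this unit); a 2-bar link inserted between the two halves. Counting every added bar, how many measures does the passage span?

13 measures

Basic sentence: 2 + 2 + 4 = 8 bars.
8 (basic form) + 3 (cadential extension) + 2 (link) = 13.
The elision shares a bar with the next section but does not change this unit's count.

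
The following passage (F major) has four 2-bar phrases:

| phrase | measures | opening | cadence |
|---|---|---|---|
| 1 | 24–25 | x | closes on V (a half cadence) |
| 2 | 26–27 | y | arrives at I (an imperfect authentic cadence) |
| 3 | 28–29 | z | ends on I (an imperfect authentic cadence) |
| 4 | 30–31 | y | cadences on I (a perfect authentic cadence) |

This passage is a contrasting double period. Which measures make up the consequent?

In a double period the four phrases pair into a large antecedent (phrases 1–2, ending imperfect authentic cadence) and a large consequent (phrases 3–4, ending perfect authentic cadence). The consequent spans measures 28-31.

measures 28–31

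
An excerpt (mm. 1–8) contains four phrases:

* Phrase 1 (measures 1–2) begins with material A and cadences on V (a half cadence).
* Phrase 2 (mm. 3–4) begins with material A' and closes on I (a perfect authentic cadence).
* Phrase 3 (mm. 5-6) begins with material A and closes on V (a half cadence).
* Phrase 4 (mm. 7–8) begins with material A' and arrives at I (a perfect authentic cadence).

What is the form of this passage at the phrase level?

The cadence pattern HC–PAC–HC–PAC is weak–strong twice, and phrases 3–4 restate phrases 1–2: a period heard twice, not a double period (which would end weakly at phrase 2).

repeated period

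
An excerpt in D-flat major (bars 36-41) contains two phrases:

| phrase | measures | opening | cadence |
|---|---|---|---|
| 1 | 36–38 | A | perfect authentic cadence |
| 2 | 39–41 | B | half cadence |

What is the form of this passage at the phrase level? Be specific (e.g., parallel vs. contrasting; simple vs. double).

The second phrase closes with a half cadence, which is not stronger than the first phrase's perfect authentic cadence; without a weak→strong cadential pair there is no antecedent–consequent relationship, so this is a phrase group rather than a period.

phrase group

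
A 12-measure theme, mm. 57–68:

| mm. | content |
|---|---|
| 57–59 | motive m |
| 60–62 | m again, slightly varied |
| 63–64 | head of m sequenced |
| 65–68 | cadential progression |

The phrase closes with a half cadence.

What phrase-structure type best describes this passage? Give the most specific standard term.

Basic idea (measures 57-59) + its repetition (mm. 60-62) form the presentation; fragmentation and cadence (mm. 63–68) form the continuation — the 12-bar whole is a sentence.

sentence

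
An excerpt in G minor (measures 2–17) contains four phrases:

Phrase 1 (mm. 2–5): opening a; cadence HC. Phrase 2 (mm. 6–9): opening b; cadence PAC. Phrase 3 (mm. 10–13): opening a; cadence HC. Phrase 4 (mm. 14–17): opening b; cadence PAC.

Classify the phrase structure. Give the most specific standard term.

The cadence pattern HC–PAC–HC–PAC is weak–strong twice, and phrases 3–4 restate phrases 1–2: a period heard twice, not a double period (which would end weakly at phrase 2).

repeated period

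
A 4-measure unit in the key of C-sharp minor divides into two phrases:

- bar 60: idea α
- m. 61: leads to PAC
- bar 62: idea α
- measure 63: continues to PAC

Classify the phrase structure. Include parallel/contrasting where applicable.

Both phrases have the same opening (α) and the same cadence (perfect authentic cadence): the second is a restatement, not a consequent, so this is a repeated phrase rather than a period.

repeated phrase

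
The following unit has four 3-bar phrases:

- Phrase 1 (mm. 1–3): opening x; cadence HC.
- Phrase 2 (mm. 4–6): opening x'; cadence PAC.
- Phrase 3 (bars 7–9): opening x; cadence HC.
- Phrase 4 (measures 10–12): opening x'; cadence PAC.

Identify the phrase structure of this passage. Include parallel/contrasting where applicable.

repeated period

The cadence pattern HC–PAC–HC–PAC is weak–strong twice, and phrases 3–4 restate phrases 1–2: a period heard twice, not a double period (which would end weakly at phrase 2).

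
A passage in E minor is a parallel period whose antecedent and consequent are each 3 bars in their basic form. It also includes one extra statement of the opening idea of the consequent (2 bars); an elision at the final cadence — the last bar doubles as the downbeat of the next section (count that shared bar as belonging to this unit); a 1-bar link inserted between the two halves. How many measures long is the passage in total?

Basic parallel period: 3 + 3 = 6 bars.
6 (basic form) + 2 (extra statement) + 1 (link) = 9.
The elision shares a bar with the next section but does not change this unit's count.

9 measures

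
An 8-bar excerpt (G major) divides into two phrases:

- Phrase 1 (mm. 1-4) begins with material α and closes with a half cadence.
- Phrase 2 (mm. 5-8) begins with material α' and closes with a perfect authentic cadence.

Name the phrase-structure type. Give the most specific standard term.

parallel period

Phrase 1 ends with a half cadence (weaker) and phrase 2 with a perfect authentic cadence (stronger): antecedent + consequent = a period.
The two phrases open with the same material (α / α'), so the period is parallel.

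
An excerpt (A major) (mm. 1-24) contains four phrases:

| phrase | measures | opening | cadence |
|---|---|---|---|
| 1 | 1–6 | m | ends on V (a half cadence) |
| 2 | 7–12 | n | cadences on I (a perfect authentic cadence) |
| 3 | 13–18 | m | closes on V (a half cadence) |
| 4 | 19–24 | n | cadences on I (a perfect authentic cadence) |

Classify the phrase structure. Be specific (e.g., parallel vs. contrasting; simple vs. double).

repeated period

The cadence pattern HC–PAC–HC–PAC is weak–strong twice, and phrases 3–4 restate phrases 1–2: a period heard twice, not a double period (which would end weakly at phrase 2).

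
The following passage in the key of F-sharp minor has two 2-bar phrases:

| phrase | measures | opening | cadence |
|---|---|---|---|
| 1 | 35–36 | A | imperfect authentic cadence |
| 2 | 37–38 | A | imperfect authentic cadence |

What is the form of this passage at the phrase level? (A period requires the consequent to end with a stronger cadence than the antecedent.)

Both phrases have the same opening (A) and the same cadence (imperfect authentic cadence): the second is a restatement, not a consequent, so this is a repeated phrase rather than a period.

repeated phrase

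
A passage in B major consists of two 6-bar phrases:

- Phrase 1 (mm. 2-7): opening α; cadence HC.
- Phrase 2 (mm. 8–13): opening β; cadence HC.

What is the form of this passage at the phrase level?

The second phrase closes with a half cadence, which is not stronger than the first phrase's half cadence; without a weak→strong cadential pair there is no antecedent–consequent relationship, so this is a phrase group rather than a period.

phrase group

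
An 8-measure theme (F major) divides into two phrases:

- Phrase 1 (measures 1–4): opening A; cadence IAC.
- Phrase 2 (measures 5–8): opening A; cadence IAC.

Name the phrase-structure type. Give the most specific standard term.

repeated phrase

Both phrases have the same opening (A) and the same cadence (imperfect authentic cadence): the second is a restatement, not a consequent, so this is a repeated phrase rather than a period.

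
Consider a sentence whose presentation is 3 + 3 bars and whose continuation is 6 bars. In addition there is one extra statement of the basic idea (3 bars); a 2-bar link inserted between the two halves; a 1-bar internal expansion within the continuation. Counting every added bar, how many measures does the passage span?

18 measures

Basic sentence: 3 + 3 + 6 = 12 bars.
12 (basic form) + 3 (extra statement) + 2 (link) + 1 (internal expansion) = 18.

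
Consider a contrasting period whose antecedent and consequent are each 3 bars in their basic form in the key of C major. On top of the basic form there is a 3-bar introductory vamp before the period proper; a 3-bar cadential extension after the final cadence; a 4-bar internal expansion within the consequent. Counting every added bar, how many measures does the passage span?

Basic contrasting period: 3 + 3 = 6 bars.
6 (basic form) + 3 (introduction) + 3 (cadential extension) + 4 (internal expansion) = 16.

16 measures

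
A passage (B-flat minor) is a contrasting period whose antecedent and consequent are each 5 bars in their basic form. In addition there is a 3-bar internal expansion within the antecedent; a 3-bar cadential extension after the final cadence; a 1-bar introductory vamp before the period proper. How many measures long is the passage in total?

17 measures

Basic contrasting period: 5 + 5 = 10 bars.
10 (basic form) + 3 (internal expansion) + 3 (cadential extension) + 1 (introduction) = 17.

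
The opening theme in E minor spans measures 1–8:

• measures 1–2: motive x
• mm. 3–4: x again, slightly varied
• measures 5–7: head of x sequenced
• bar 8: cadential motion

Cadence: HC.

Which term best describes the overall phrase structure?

sentence

Basic idea (measures 1-2) + its repetition (mm. 3–4) form the presentation; fragmentation and cadence (bars 5–8) form the continuation — the 8-bar whole is a sentence.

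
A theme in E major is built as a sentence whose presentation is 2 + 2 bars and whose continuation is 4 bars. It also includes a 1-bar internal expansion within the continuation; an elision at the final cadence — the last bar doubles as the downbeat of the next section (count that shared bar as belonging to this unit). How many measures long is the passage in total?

Basic sentence: 2 + 2 + 4 = 8 bars.
8 (basic form) + 1 (internal expansion) = 9.
The elision shares a bar with the next section but does not change this unit's count.

9 measures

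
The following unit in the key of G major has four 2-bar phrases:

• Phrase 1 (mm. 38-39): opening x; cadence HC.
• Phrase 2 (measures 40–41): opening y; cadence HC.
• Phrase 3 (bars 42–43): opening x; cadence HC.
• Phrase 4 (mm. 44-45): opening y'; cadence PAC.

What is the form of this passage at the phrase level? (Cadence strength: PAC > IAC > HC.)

Four phrases in two halves: the first half (measures 38–41) ends with a half cadence, the second (mm. 42–45) with a perfect authentic cadence — a large antecedent–consequent pair, i.e. a double period.
Phrase 3 begins with the same material as phrase 1, making it parallel.

parallel double period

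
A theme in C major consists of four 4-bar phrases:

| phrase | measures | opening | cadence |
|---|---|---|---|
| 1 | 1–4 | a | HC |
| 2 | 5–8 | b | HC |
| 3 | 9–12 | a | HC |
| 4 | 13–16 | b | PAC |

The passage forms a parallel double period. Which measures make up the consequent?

In a double period the first pair of phrases (ending half cadence) is the large antecedent and the second pair (ending perfect authentic cadence) is the large consequent; the consequent is measures 9–16.

measures 9–16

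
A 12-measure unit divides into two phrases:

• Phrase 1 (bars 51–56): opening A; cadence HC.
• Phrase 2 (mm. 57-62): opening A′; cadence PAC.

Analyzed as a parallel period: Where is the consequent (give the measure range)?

The antecedent is the phrase ending with the weaker cadence (half cadence, phrase 1) and the consequent the one ending more conclusively (perfect authentic cadence, phrase 2); the consequent is mm. 57–62.

measures 57–62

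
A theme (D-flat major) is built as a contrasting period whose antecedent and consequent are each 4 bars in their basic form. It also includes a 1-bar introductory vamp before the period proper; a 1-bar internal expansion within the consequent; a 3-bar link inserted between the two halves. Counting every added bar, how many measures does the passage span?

Basic contrasting period: 4 + 4 = 8 bars.
8 (basic form) + 1 (introduction) + 1 (internal expansion) + 3 (link) = 13.

13 measures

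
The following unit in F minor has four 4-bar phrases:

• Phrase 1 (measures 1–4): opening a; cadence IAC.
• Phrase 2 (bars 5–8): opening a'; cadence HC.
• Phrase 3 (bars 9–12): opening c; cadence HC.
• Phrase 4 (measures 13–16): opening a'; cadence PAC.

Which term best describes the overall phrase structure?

Four phrases in two halves: the first half (mm. 1–8) ends with a half cadence, the second (mm. 9–16) with a perfect authentic cadence — a large antecedent–consequent pair, i.e. a double period.
Phrase 3 begins with different material from phrase 1, making it contrasting.

contrasting double period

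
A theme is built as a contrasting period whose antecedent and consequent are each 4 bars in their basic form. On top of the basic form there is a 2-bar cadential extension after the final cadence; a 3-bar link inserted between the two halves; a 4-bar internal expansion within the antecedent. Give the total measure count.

Basic contrasting period: 4 + 4 = 8 bars.
8 (basic form) + 2 (cadential extension) + 3 (link) + 4 (internal expansion) = 17.

17 measures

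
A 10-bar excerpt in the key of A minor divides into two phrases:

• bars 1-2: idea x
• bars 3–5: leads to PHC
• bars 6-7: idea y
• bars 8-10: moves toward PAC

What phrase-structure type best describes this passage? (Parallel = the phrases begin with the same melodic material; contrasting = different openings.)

Phrase 1 ends with a Phrygian half cadence (weaker) and phrase 2 with a perfect authentic cadence (stronger): antecedent + consequent = a period.
The two phrases open with different material (x / y), so the period is contrasting.

contrasting period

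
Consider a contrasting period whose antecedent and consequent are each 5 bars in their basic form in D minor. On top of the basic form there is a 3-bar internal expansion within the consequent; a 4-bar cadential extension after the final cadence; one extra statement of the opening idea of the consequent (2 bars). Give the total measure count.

19 measures

Basic contrasting period: 5 + 5 = 10 bars.
10 (basic form) + 3 (internal expansion) + 4 (cadential extension) + 2 (extra statement) = 19.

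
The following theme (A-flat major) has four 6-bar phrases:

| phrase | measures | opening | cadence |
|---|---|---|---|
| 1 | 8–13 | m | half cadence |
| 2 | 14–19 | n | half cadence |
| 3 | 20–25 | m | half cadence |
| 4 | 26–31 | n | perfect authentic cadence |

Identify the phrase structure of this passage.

parallel double period

Four phrases in two halves: the first half (measures 8–19) ends with a half cadence, the second (bars 20-31) with a perfect authentic cadence — a large antecedent–consequent pair, i.e. a double period.
Phrase 3 begins with the same material as phrase 1, making it parallel.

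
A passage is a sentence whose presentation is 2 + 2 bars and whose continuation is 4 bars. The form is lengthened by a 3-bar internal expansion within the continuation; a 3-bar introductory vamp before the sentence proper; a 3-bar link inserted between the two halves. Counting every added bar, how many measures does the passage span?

Basic sentence: 2 + 2 + 4 = 8 bars.
8 (basic form) + 3 (internal expansion) + 3 (introduction) + 3 (link) = 17.

17 measures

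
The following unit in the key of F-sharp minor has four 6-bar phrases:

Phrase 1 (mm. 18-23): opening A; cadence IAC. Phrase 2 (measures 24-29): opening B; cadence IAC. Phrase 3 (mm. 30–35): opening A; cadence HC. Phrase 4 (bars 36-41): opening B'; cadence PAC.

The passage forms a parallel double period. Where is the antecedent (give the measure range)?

In a double period the four phrases pair into a large antecedent (phrases 1–2, ending imperfect authentic cadence) and a large consequent (phrases 3–4, ending perfect authentic cadence). The antecedent spans mm. 18–29.

measures 18–29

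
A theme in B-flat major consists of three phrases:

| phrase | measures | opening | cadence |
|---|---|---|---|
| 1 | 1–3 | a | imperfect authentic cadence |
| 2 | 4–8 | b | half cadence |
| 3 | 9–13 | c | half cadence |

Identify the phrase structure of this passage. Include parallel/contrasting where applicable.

The final phrase closes with a half cadence, which is not stronger than the preceding half cadence; the 3 phrases lack an overall antecedent–consequent design and so form a phrase group.

phrase group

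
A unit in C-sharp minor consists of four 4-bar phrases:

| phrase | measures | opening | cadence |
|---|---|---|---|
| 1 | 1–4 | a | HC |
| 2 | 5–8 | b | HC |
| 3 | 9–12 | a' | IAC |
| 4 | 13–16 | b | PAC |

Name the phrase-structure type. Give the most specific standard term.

Four phrases in two halves: the first half (bars 1-8) ends with a half cadence, the second (measures 9–16) with a perfect authentic cadence — a large antecedent–consequent pair, i.e. a double period.
Phrase 3 begins with the same material as phrase 1, making it parallel.

parallel double period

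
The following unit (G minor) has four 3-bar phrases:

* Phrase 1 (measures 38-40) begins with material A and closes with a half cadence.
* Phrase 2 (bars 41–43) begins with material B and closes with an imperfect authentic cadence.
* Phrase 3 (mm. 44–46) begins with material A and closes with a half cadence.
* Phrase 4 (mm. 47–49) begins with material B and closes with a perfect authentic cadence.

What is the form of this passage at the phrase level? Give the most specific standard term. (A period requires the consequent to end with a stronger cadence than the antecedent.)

parallel double period

Four phrases in two halves: the first half (mm. 38–43) ends with an imperfect authentic cadence, the second (bars 44-49) with a perfect authentic cadence — a large antecedent–consequent pair, i.e. a double period.
Phrase 3 begins with the same material as phrase 1, making it parallel.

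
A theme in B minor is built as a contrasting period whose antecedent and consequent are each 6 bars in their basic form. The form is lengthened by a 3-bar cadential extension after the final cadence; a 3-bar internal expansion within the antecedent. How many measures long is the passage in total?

18 measures

Basic contrasting period: 6 + 6 = 12 bars.
12 (basic form) + 3 (cadential extension) + 3 (internal expansion) = 18.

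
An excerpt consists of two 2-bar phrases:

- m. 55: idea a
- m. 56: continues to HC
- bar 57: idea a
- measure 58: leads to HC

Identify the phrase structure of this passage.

Both phrases have the same opening (a) and the same cadence (half cadence): the second is a restatement, not a consequent, so this is a repeated phrase rather than a period.

repeated phrase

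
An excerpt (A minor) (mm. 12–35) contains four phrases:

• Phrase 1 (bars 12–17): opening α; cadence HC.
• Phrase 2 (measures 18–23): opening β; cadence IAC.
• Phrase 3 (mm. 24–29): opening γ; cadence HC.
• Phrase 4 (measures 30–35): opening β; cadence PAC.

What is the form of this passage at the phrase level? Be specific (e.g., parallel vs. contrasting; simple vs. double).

Four phrases in two halves: the first half (mm. 12–23) ends with an imperfect authentic cadence, the second (mm. 24–35) with a perfect authentic cadence — a large antecedent–consequent pair, i.e. a double period.
Phrase 3 begins with different material from phrase 1, making it contrasting.

contrasting double period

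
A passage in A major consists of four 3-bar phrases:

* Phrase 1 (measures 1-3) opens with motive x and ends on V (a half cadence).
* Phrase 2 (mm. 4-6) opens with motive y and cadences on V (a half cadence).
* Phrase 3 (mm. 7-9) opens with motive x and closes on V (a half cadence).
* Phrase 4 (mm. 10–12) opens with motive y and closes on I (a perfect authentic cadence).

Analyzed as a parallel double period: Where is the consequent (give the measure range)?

In a double period the four phrases pair into a large antecedent (phrases 1–2, ending half cadence) and a large consequent (phrases 3–4, ending perfect authentic cadence). The consequent spans mm. 7–12.

measures 7–12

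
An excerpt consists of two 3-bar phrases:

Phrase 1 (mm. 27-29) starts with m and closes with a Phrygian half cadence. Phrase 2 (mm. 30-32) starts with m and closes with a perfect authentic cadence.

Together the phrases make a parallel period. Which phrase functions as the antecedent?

The phrase ending with the weaker cadence (Phrygian half cadence) is the antecedent; the one ending more conclusively (perfect authentic cadence) is the consequent. The antecedent is phrase 1.

phrase 1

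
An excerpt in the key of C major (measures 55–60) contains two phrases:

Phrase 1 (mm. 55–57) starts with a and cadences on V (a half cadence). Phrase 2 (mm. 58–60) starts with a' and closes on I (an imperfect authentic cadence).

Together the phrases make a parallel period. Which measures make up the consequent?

measures 58–60

The phrase ending with the weaker cadence (half cadence) is the antecedent; the one ending more conclusively (imperfect authentic cadence) is the consequent. The consequent is measures 58–60.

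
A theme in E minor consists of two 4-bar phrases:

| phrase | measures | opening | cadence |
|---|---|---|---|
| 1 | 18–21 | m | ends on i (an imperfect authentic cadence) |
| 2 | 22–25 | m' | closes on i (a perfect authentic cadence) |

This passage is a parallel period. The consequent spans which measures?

measures 22–25

The antecedent is the phrase ending with the weaker cadence (imperfect authentic cadence, phrase 1) and the consequent the one ending more conclusively (perfect authentic cadence, phrase 2); the consequent is mm. 22–25.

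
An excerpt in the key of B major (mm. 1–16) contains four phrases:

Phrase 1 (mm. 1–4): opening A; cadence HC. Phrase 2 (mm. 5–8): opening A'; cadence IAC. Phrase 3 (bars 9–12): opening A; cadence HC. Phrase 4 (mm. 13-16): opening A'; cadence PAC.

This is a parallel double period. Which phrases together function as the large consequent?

In a double period the first pair of phrases (ending imperfect authentic cadence) is the large antecedent and the second pair (ending perfect authentic cadence) is the large consequent; the consequent is phrases 3 and 4.

phrases 3 and 4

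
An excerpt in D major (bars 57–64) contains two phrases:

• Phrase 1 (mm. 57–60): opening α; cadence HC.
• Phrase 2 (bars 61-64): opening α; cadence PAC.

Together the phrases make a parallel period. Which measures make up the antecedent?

measures 57–60

The phrase ending with the weaker cadence (half cadence) is the antecedent; the one ending more conclusively (perfect authentic cadence) is the consequent. The antecedent is measures 57–60.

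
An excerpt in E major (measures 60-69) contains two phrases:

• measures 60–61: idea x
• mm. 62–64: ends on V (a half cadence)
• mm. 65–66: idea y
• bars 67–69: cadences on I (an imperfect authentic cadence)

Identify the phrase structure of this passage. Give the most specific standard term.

Phrase 1 ends with a half cadence (weaker) and phrase 2 with an imperfect authentic cadence (stronger): antecedent + consequent = a period.
The two phrases open with different material (x / y), so the period is contrasting.

contrasting period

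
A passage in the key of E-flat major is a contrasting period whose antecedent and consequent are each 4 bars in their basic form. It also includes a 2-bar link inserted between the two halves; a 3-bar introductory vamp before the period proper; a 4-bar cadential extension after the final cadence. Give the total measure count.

Basic contrasting period: 4 + 4 = 8 bars.
8 (basic form) + 2 (link) + 3 (introduction) + 4 (cadential extension) = 17.

17 measures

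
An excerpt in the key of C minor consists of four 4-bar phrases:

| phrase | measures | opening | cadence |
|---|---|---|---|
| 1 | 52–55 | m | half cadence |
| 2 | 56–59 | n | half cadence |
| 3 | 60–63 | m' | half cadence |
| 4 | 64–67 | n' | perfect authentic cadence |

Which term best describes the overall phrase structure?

parallel double period

Four phrases in two halves: the first half (mm. 52-59) ends with a half cadence, the second (mm. 60-67) with a perfect authentic cadence — a large antecedent–consequent pair, i.e. a double period.
Phrase 3 begins with the same material as phrase 1, making it parallel.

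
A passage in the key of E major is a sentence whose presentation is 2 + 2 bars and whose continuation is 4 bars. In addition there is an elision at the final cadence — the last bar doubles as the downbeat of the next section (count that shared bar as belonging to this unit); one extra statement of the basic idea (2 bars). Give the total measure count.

10 measures

Basic sentence: 2 + 2 + 4 = 8 bars.
8 (basic form) + 2 (extra statement) = 10.
The elision shares a bar with the next section but does not change this unit's count.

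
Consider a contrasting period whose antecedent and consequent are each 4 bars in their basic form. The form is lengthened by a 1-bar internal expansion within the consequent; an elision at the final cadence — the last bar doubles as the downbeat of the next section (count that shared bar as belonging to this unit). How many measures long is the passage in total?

9 measures

Basic contrasting period: 4 + 4 = 8 bars.
8 (basic form) + 1 (internal expansion) = 9.
The elision shares a bar with the next section but does not change this unit's count.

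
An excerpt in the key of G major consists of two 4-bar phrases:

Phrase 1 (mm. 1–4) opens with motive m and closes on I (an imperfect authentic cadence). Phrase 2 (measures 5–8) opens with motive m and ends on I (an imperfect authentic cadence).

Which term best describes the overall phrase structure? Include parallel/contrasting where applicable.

Both phrases have the same opening (m) and the same cadence (imperfect authentic cadence): the second is a restatement, not a consequent, so this is a repeated phrase rather than a period.

repeated phrase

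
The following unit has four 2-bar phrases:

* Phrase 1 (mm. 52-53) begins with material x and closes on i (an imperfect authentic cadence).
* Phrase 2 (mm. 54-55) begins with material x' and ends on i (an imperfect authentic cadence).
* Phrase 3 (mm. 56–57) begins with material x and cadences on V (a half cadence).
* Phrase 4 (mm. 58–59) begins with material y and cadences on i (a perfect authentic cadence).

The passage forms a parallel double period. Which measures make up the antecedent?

measures 52–55

In a double period the first pair of phrases (ending imperfect authentic cadence) is the large antecedent and the second pair (ending perfect authentic cadence) is the large consequent; the antecedent is measures 52–55.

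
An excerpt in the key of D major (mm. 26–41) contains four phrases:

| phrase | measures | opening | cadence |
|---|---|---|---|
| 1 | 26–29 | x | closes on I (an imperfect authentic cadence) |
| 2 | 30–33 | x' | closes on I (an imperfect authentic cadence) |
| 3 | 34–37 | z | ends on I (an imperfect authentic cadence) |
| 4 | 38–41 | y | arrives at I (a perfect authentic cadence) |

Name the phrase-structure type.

Four phrases in two halves: the first half (mm. 26-33) ends with an imperfect authentic cadence, the second (mm. 34–41) with a perfect authentic cadence — a large antecedent–consequent pair, i.e. a double period.
Phrase 3 begins with different material from phrase 1, making it contrasting.

contrasting double period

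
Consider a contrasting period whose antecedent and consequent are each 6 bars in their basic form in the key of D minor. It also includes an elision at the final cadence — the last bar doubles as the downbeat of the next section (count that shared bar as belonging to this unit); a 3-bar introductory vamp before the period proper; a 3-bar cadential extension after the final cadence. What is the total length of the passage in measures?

18 measures

Basic contrasting period: 6 + 6 = 12 bars.
12 (basic form) + 3 (introduction) + 3 (cadential extension) = 18.
The elision shares a bar with the next section but does not change this unit's count.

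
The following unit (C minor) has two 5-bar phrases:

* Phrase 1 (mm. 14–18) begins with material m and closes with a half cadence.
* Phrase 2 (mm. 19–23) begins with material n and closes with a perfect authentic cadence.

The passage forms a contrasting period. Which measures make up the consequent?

The antecedent is the phrase ending with the weaker cadence (half cadence, phrase 1) and the consequent the one ending more conclusively (perfect authentic cadence, phrase 2); the consequent is mm. 19-23.

measures 19–23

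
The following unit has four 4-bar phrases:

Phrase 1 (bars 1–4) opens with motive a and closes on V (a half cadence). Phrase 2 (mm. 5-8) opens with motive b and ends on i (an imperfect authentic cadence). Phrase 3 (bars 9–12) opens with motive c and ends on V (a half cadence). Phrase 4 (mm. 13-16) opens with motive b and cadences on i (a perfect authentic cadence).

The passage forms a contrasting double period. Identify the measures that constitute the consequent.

In a double period the four phrases pair into a large antecedent (phrases 1–2, ending imperfect authentic cadence) and a large consequent (phrases 3–4, ending perfect authentic cadence). The consequent spans measures 9–16.

measures 9–16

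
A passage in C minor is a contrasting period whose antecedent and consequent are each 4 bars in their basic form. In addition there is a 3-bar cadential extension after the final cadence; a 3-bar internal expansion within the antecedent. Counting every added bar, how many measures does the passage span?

Basic contrasting period: 4 + 4 = 8 bars.
8 (basic form) + 3 (cadential extension) + 3 (internal expansion) = 14.

14 measures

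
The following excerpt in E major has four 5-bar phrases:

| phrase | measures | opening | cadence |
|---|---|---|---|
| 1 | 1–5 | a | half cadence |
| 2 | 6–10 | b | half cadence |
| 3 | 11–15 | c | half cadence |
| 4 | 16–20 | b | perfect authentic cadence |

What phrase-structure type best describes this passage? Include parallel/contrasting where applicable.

Four phrases in two halves: the first half (bars 1–10) ends with a half cadence, the second (measures 11–20) with a perfect authentic cadence — a large antecedent–consequent pair, i.e. a double period.
Phrase 3 begins with different material from phrase 1, making it contrasting.

contrasting double period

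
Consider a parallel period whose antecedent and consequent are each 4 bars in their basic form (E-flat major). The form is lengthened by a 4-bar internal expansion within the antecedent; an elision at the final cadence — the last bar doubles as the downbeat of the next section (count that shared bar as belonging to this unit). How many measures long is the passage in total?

12 measures

Basic parallel period: 4 + 4 = 8 bars.
8 (basic form) + 4 (internal expansion) = 12.
The elision shares a bar with the next section but does not change this unit's count.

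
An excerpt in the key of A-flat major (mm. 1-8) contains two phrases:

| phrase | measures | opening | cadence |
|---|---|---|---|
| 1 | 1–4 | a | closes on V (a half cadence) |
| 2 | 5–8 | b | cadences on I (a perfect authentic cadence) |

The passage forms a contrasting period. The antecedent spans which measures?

measures 1–4

The antecedent is the phrase ending with the weaker cadence (half cadence, phrase 1) and the consequent the one ending more conclusively (perfect authentic cadence, phrase 2); the antecedent is mm. 1-4.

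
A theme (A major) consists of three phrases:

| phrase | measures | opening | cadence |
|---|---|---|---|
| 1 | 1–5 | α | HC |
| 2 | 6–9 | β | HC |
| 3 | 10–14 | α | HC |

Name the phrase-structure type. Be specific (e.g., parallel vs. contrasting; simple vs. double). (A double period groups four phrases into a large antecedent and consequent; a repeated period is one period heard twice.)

The final phrase closes with a half cadence, which is not stronger than the preceding half cadence; the 3 phrases lack an overall antecedent–consequent design and so form a phrase group.

phrase group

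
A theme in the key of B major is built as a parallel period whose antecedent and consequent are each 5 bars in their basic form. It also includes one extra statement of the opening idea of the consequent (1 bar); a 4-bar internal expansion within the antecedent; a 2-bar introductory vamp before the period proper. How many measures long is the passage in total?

17 measures

Basic parallel period: 5 + 5 = 10 bars.
10 (basic form) + 1 (extra statement) + 4 (internal expansion) + 2 (introduction) = 17.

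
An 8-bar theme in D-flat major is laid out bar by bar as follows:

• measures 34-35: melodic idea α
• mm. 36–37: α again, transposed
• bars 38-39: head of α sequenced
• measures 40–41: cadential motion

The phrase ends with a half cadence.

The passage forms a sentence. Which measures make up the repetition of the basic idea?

measures 36–37

The presentation of a sentence is the basic idea (bars 34–35) plus its repetition (measures 36-37); the repetition of the basic idea is therefore bars 36–37.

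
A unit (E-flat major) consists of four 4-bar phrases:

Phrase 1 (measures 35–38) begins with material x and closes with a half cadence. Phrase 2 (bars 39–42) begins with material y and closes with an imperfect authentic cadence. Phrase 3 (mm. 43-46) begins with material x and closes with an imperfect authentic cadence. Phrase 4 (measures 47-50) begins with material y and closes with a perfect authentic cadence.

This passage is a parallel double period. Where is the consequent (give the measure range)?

measures 43–50

In a double period the four phrases pair into a large antecedent (phrases 1–2, ending imperfect authentic cadence) and a large consequent (phrases 3–4, ending perfect authentic cadence). The consequent spans bars 43-50.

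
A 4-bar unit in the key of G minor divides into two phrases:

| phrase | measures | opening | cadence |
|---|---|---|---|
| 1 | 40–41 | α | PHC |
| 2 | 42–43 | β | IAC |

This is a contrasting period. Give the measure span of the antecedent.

measures 40–41

The phrase ending with the weaker cadence (Phrygian half cadence) is the antecedent; the one ending more conclusively (imperfect authentic cadence) is the consequent. The antecedent is measures 40–41.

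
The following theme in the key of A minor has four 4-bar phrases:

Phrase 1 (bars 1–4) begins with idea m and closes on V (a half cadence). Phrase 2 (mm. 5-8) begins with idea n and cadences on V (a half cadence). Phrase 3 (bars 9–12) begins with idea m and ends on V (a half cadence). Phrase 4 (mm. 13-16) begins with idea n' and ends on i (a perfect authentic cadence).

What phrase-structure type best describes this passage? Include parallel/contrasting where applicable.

Four phrases in two halves: the first half (mm. 1-8) ends with a half cadence, the second (measures 9–16) with a perfect authentic cadence — a large antecedent–consequent pair, i.e. a double period.
Phrase 3 begins with the same material as phrase 1, making it parallel.

parallel double period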